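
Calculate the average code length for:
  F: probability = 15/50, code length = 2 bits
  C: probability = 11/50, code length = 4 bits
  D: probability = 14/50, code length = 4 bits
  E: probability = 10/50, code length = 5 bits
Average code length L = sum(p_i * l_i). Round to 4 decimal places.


Weighted contributions p_i * l_i:
  F: (15/50) * 2 = 30/50
  C: (11/50) * 4 = 44/50
  D: (14/50) * 4 = 56/50
  E: (10/50) * 5 = 50/50
Sum = (30 + 44 + 56 + 50)/50 = 180/50

L = 180/50 = 3.6000 bits/symbol


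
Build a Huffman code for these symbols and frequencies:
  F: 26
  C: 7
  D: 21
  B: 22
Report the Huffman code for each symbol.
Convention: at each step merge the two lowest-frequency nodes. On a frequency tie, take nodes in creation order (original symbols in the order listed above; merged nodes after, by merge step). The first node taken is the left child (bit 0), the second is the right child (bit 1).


Huffman tree construction:
Step 1: Merge C(7) + D(21) = 28
Step 2: Merge B(22) + F(26) = 48
Step 3: Merge (C+D)(28) + (B+F)(48) = 76
Read each symbol's code off the tree from the root (left child = 0, right child = 1).

Codes:
  F: 11 (length 2)
  C: 00 (length 2)
  D: 01 (length 2)
  B: 10 (length 2)
Average code length: 152/76 = 2.0000 bits/symbol


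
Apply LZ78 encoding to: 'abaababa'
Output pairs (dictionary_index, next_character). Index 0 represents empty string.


LZ78 encoding steps:
Dictionary: {0: ''}
Step 1: w='' (idx 0), next='a' -> output (0, 'a'), add 'a' as idx 1
Step 2: w='' (idx 0), next='b' -> output (0, 'b'), add 'b' as idx 2
Step 3: w='a' (idx 1), next='a' -> output (1, 'a'), add 'aa' as idx 3
Step 4: w='b' (idx 2), next='a' -> output (2, 'a'), add 'ba' as idx 4
Step 5: w='ba' (idx 4), end of input -> output (4, '')


Encoded: [(0, 'a'), (0, 'b'), (1, 'a'), (2, 'a'), (4, '')]


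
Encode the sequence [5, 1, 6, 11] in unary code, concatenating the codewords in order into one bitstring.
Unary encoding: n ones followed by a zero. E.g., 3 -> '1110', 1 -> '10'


Encode each number as n ones followed by a terminating 0:
  5 -> 111110 (6 bits)
  1 -> 10 (2 bits)
  6 -> 1111110 (7 bits)
  11 -> 111111111110 (12 bits)
Total length = 6 + 2 + 7 + 12 = 27 bits.

Unary([5, 1, 6, 11]) = 111110101111110111111111110 (27 bits)


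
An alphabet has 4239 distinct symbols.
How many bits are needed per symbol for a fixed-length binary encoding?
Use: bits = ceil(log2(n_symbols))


log2(4239) = 12.0495
Bracket: 2^12 = 4096 < 4239 <= 2^13 = 8192
So ceil(log2(4239)) = 13

bits = ceil(log2(4239)) = ceil(12.0495) = 13 bits


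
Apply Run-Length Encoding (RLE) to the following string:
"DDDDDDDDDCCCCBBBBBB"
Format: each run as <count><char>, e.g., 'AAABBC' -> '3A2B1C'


Scanning runs left to right:
  i=0: run of 'D' x 9 -> '9D'
  i=9: run of 'C' x 4 -> '4C'
  i=13: run of 'B' x 6 -> '6B'

RLE = 9D4C6B


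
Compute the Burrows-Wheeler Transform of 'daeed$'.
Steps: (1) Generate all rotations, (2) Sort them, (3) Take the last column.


Rotations (sorted):
  0: $daeed -> last char: d
  1: aeed$d -> last char: d
  2: d$daee -> last char: e
  3: daeed$ -> last char: $
  4: ed$dae -> last char: e
  5: eed$da -> last char: a


BWT = dde$ea


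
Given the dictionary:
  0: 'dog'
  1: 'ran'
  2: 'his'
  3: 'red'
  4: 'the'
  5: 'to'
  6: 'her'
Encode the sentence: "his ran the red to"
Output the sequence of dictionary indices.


Look up each word in the dictionary:
  'his' -> 2
  'ran' -> 1
  'the' -> 4
  'red' -> 3
  'to' -> 5

Encoded: [2, 1, 4, 3, 5]


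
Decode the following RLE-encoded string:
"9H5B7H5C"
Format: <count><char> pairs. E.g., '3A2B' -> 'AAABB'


Expanding each <count><char> pair:
  9H -> 'HHHHHHHHH'
  5B -> 'BBBBB'
  7H -> 'HHHHHHH'
  5C -> 'CCCCC'

Decoded = HHHHHHHHHBBBBBHHHHHHHCCCCC


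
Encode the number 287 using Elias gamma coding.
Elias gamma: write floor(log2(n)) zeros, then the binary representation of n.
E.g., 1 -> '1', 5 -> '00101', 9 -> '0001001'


num_bits = floor(log2(287)) + 1 = 9
leading_zeros = num_bits - 1 = 8
binary(287) = 100011111

Elias gamma(287) = '00000000' + '100011111' = 00000000100011111 (17 bits)


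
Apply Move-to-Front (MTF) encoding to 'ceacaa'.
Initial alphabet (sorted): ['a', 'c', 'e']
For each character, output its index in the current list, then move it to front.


MTF encoding:
'c': index 1 in ['a', 'c', 'e'] -> ['c', 'a', 'e']
'e': index 2 in ['c', 'a', 'e'] -> ['e', 'c', 'a']
'a': index 2 in ['e', 'c', 'a'] -> ['a', 'e', 'c']
'c': index 2 in ['a', 'e', 'c'] -> ['c', 'a', 'e']
'a': index 1 in ['c', 'a', 'e'] -> ['a', 'c', 'e']
'a': index 0 in ['a', 'c', 'e'] -> ['a', 'c', 'e']


Output: [1, 2, 2, 2, 1, 0]


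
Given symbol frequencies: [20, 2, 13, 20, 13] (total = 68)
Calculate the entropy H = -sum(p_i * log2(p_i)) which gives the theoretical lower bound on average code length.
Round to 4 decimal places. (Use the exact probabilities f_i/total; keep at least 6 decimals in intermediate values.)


Per-symbol terms -p_i * log2(p_i) with p_i = f_i/68:
  p = 20/68 = 0.294118: log2(p) = -1.765535, -p*log2(p) = 0.519275
  p = 2/68 = 0.029412: log2(p) = -5.087463, -p*log2(p) = 0.149631
  p = 13/68 = 0.191176: log2(p) = -2.387023, -p*log2(p) = 0.456343
  p = 20/68 = 0.294118: log2(p) = -1.765535, -p*log2(p) = 0.519275
  p = 13/68 = 0.191176: log2(p) = -2.387023, -p*log2(p) = 0.456343
H = 0.519275 + 0.149631 + 0.456343 + 0.519275 + 0.456343 = 2.100867

H = 2.1009 bits/symbol


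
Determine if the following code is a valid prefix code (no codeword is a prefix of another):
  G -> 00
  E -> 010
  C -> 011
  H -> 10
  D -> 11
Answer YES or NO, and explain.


Checking each pair (does one codeword prefix another?):
  G='00' vs E='010': no prefix
  G='00' vs C='011': no prefix
  G='00' vs H='10': no prefix
  G='00' vs D='11': no prefix
  E='010' vs G='00': no prefix
  E='010' vs C='011': no prefix
  E='010' vs H='10': no prefix
  E='010' vs D='11': no prefix
  C='011' vs G='00': no prefix
  C='011' vs E='010': no prefix
  C='011' vs H='10': no prefix
  C='011' vs D='11': no prefix
  H='10' vs G='00': no prefix
  H='10' vs E='010': no prefix
  H='10' vs C='011': no prefix
  H='10' vs D='11': no prefix
  D='11' vs G='00': no prefix
  D='11' vs E='010': no prefix
  D='11' vs C='011': no prefix
  D='11' vs H='10': no prefix
No violation found over all pairs.

YES -- this is a valid prefix code. No codeword is a prefix of any other codeword.


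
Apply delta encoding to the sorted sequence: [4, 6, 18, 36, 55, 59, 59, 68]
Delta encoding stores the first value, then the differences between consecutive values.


First value: 4
Deltas:
  6 - 4 = 2
  18 - 6 = 12
  36 - 18 = 18
  55 - 36 = 19
  59 - 55 = 4
  59 - 59 = 0
  68 - 59 = 9


Delta encoded: [4, 2, 12, 18, 19, 4, 0, 9]


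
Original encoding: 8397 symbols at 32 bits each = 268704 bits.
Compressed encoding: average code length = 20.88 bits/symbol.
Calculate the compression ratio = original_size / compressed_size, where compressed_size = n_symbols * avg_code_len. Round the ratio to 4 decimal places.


original_size = n_symbols * orig_bits = 8397 * 32 = 268704 bits
compressed_size = n_symbols * avg_code_len = 8397 * 20.88 = 175329.36 bits
ratio = original_size / compressed_size = 268704 / 175329.36 = 1.5326

Compression ratio = 1.5326


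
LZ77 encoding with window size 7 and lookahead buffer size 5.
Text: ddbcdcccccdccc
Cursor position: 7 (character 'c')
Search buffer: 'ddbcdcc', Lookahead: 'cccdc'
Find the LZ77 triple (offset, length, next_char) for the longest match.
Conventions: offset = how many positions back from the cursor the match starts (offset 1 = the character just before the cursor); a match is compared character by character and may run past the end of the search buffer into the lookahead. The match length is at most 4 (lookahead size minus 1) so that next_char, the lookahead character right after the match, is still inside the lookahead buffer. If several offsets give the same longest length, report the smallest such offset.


Try each offset into the search buffer:
  offset=1 (pos 6, char 'c'): match length 3
  offset=2 (pos 5, char 'c'): match length 3
  offset=3 (pos 4, char 'd'): match length 0
  offset=4 (pos 3, char 'c'): match length 1
  offset=5 (pos 2, char 'b'): match length 0
  offset=6 (pos 1, char 'd'): match length 0
  offset=7 (pos 0, char 'd'): match length 0
Longest match has length 3, found at offsets 1, 2; take the smallest, offset 1.
next_char = character at position 7 + 3 = 10 -> 'd'

Best match: offset=1, length=3 (matching 'ccc' starting at position 6)
LZ77 triple: (1, 3, 'd')


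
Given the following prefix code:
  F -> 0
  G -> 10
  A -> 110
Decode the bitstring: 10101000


Decoding step by step:
Bits 10 -> G
Bits 10 -> G
Bits 10 -> G
Bits 0 -> F
Bits 0 -> F


Decoded message: GGGFF


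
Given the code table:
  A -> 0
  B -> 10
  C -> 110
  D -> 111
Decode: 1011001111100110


Decoding:
10 -> B
110 -> C
0 -> A
111 -> D
110 -> C
0 -> A
110 -> C


Result: BCADCAC


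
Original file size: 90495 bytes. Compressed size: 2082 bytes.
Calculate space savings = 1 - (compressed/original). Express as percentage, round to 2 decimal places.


ratio = compressed/original = 2082/90495 = 0.023007
savings = 1 - ratio = 1 - 0.023007 = 0.976993
as a percentage: 0.976993 * 100 = 97.7%

Space savings = 1 - 2082/90495 = 97.7%


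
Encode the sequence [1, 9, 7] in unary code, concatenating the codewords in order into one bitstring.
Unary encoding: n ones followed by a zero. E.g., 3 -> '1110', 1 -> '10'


Encode each number as n ones followed by a terminating 0:
  1 -> 10 (2 bits)
  9 -> 1111111110 (10 bits)
  7 -> 11111110 (8 bits)
Total length = 2 + 10 + 8 = 20 bits.

Unary([1, 9, 7]) = 10111111111011111110 (20 bits)


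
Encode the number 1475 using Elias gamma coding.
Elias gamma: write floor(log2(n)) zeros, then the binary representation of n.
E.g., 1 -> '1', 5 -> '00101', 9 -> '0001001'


num_bits = floor(log2(1475)) + 1 = 11
leading_zeros = num_bits - 1 = 10
binary(1475) = 10111000011

Elias gamma(1475) = '0000000000' + '10111000011' = 000000000010111000011 (21 bits)


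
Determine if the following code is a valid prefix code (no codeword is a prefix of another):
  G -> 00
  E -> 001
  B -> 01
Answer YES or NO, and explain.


Checking each pair (does one codeword prefix another?):
  G='00' vs E='001': prefix -- VIOLATION

NO -- this is NOT a valid prefix code. G (00) is a prefix of E (001).


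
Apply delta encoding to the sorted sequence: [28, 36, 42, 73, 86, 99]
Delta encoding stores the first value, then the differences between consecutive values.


First value: 28
Deltas:
  36 - 28 = 8
  42 - 36 = 6
  73 - 42 = 31
  86 - 73 = 13
  99 - 86 = 13


Delta encoded: [28, 8, 6, 31, 13, 13]


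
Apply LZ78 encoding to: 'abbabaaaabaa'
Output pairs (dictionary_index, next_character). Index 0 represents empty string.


LZ78 encoding steps:
Dictionary: {0: ''}
Step 1: w='' (idx 0), next='a' -> output (0, 'a'), add 'a' as idx 1
Step 2: w='' (idx 0), next='b' -> output (0, 'b'), add 'b' as idx 2
Step 3: w='b' (idx 2), next='a' -> output (2, 'a'), add 'ba' as idx 3
Step 4: w='ba' (idx 3), next='a' -> output (3, 'a'), add 'baa' as idx 4
Step 5: w='a' (idx 1), next='a' -> output (1, 'a'), add 'aa' as idx 5
Step 6: w='baa' (idx 4), end of input -> output (4, '')


Encoded: [(0, 'a'), (0, 'b'), (2, 'a'), (3, 'a'), (1, 'a'), (4, '')]


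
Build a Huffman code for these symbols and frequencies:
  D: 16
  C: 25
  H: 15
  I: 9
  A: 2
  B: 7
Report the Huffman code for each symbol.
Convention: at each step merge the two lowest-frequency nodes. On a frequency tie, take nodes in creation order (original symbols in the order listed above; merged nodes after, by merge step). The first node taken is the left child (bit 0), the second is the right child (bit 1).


Huffman tree construction:
Step 1: Merge A(2) + B(7) = 9
Step 2: Merge I(9) + (A+B)(9) = 18
Step 3: Merge H(15) + D(16) = 31
Step 4: Merge (I+(A+B))(18) + C(25) = 43
Step 5: Merge (H+D)(31) + ((I+(A+B))+C)(43) = 74
Read each symbol's code off the tree from the root (left child = 0, right child = 1).

Codes:
  D: 01 (length 2)
  C: 11 (length 2)
  H: 00 (length 2)
  I: 100 (length 3)
  A: 1010 (length 4)
  B: 1011 (length 4)
Average code length: 175/74 = 2.3649 bits/symbol


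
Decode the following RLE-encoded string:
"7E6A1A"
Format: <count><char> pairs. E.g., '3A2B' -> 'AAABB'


Expanding each <count><char> pair:
  7E -> 'EEEEEEE'
  6A -> 'AAAAAA'
  1A -> 'A'

Decoded = EEEEEEEAAAAAAA


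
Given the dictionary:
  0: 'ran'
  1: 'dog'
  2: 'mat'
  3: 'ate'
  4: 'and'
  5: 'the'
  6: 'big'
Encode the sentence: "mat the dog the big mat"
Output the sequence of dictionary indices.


Look up each word in the dictionary:
  'mat' -> 2
  'the' -> 5
  'dog' -> 1
  'the' -> 5
  'big' -> 6
  'mat' -> 2

Encoded: [2, 5, 1, 5, 6, 2]


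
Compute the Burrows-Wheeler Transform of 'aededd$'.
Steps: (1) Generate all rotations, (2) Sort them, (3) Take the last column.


Rotations (sorted):
  0: $aededd -> last char: d
  1: aededd$ -> last char: $
  2: d$aeded -> last char: d
  3: dd$aede -> last char: e
  4: dedd$ae -> last char: e
  5: edd$aed -> last char: d
  6: ededd$a -> last char: a


BWT = d$deeda


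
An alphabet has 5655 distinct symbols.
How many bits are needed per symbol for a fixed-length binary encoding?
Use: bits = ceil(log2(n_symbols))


log2(5655) = 12.4653
Bracket: 2^12 = 4096 < 5655 <= 2^13 = 8192
So ceil(log2(5655)) = 13

bits = ceil(log2(5655)) = ceil(12.4653) = 13 bits


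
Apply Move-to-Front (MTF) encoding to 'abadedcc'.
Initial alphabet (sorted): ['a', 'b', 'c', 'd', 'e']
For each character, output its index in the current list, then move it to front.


MTF encoding:
'a': index 0 in ['a', 'b', 'c', 'd', 'e'] -> ['a', 'b', 'c', 'd', 'e']
'b': index 1 in ['a', 'b', 'c', 'd', 'e'] -> ['b', 'a', 'c', 'd', 'e']
'a': index 1 in ['b', 'a', 'c', 'd', 'e'] -> ['a', 'b', 'c', 'd', 'e']
'd': index 3 in ['a', 'b', 'c', 'd', 'e'] -> ['d', 'a', 'b', 'c', 'e']
'e': index 4 in ['d', 'a', 'b', 'c', 'e'] -> ['e', 'd', 'a', 'b', 'c']
'd': index 1 in ['e', 'd', 'a', 'b', 'c'] -> ['d', 'e', 'a', 'b', 'c']
'c': index 4 in ['d', 'e', 'a', 'b', 'c'] -> ['c', 'd', 'e', 'a', 'b']
'c': index 0 in ['c', 'd', 'e', 'a', 'b'] -> ['c', 'd', 'e', 'a', 'b']


Output: [0, 1, 1, 3, 4, 1, 4, 0]


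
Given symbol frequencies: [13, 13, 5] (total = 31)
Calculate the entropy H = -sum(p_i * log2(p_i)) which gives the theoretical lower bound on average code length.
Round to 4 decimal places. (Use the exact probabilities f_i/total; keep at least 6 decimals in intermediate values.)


Per-symbol terms -p_i * log2(p_i) with p_i = f_i/31:
  p = 13/31 = 0.419355: log2(p) = -1.253757, -p*log2(p) = 0.525769
  p = 13/31 = 0.419355: log2(p) = -1.253757, -p*log2(p) = 0.525769
  p = 5/31 = 0.161290: log2(p) = -2.632268, -p*log2(p) = 0.424559
H = 0.525769 + 0.525769 + 0.424559 = 1.476097

H = 1.4761 bits/symbol


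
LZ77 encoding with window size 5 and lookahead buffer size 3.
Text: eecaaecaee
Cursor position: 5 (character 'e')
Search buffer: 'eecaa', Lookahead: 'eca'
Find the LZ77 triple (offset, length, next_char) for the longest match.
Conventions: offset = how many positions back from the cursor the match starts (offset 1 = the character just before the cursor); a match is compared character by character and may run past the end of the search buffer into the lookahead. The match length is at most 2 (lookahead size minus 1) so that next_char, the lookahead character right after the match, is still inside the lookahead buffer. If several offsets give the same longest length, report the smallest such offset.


Try each offset into the search buffer:
  offset=1 (pos 4, char 'a'): match length 0
  offset=2 (pos 3, char 'a'): match length 0
  offset=3 (pos 2, char 'c'): match length 0
  offset=4 (pos 1, char 'e'): match length 2
  offset=5 (pos 0, char 'e'): match length 1
Longest match has length 2 at offset 4.
next_char = character at position 5 + 2 = 7 -> 'a'

Best match: offset=4, length=2 (matching 'ec' starting at position 1)
LZ77 triple: (4, 2, 'a')


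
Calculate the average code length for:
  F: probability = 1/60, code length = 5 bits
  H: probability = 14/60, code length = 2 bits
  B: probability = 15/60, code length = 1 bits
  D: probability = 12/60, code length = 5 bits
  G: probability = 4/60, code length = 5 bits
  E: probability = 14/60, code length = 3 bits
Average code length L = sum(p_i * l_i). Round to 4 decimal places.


Weighted contributions p_i * l_i:
  F: (1/60) * 5 = 5/60
  H: (14/60) * 2 = 28/60
  B: (15/60) * 1 = 15/60
  D: (12/60) * 5 = 60/60
  G: (4/60) * 5 = 20/60
  E: (14/60) * 3 = 42/60
Sum = (5 + 28 + 15 + 60 + 20 + 42)/60 = 170/60

L = 170/60 = 2.8333 bits/symbol


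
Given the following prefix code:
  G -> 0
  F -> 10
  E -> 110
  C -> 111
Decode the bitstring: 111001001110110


Decoding step by step:
Bits 111 -> C
Bits 0 -> G
Bits 0 -> G
Bits 10 -> F
Bits 0 -> G
Bits 111 -> C
Bits 0 -> G
Bits 110 -> E


Decoded message: CGGFGCGE


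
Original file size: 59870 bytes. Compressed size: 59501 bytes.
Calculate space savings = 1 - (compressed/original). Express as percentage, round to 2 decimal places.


ratio = compressed/original = 59501/59870 = 0.993837
savings = 1 - ratio = 1 - 0.993837 = 0.006163
as a percentage: 0.006163 * 100 = 0.62%

Space savings = 1 - 59501/59870 = 0.62%


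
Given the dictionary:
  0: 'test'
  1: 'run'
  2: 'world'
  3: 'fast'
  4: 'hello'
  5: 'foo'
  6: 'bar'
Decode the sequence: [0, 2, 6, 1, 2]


Look up each index in the dictionary:
  0 -> 'test'
  2 -> 'world'
  6 -> 'bar'
  1 -> 'run'
  2 -> 'world'

Decoded: "test world bar run world"


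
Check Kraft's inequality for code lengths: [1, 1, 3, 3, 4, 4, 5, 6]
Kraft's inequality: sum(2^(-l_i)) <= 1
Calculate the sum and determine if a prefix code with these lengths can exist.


Sum = 2^(-1) + 2^(-1) + 2^(-3) + 2^(-3) + 2^(-4) + 2^(-4) + 2^(-5) + 2^(-6)
    = 0.5 + 0.5 + 0.125 + 0.125 + 0.0625 + 0.0625 + 0.03125 + 0.015625
    = 91/64 = 1.421875
Since 1.421875 > 1, Kraft's inequality is NOT satisfied.
A prefix code with these lengths CANNOT exist.

Kraft sum = 1.421875. Not satisfied.


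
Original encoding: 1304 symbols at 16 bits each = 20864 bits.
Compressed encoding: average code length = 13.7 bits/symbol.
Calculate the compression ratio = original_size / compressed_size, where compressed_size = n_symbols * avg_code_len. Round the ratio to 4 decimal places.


original_size = n_symbols * orig_bits = 1304 * 16 = 20864 bits
compressed_size = n_symbols * avg_code_len = 1304 * 13.7 = 17864.8 bits
ratio = original_size / compressed_size = 20864 / 17864.8 = 1.1679

Compression ratio = 1.1679


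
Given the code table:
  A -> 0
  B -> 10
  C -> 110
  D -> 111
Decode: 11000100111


Decoding:
110 -> C
0 -> A
0 -> A
10 -> B
0 -> A
111 -> D


Result: CAABAD


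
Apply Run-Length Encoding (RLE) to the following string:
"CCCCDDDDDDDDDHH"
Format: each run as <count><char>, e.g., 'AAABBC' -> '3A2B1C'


Scanning runs left to right:
  i=0: run of 'C' x 4 -> '4C'
  i=4: run of 'D' x 9 -> '9D'
  i=13: run of 'H' x 2 -> '2H'

RLE = 4C9D2H


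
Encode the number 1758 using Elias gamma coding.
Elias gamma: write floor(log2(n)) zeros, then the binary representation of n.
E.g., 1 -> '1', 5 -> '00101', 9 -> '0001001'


num_bits = floor(log2(1758)) + 1 = 11
leading_zeros = num_bits - 1 = 10
binary(1758) = 11011011110

Elias gamma(1758) = '0000000000' + '11011011110' = 000000000011011011110 (21 bits)


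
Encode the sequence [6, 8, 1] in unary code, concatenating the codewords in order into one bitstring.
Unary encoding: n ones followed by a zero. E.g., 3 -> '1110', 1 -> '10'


Encode each number as n ones followed by a terminating 0:
  6 -> 1111110 (7 bits)
  8 -> 111111110 (9 bits)
  1 -> 10 (2 bits)
Total length = 7 + 9 + 2 = 18 bits.

Unary([6, 8, 1]) = 111111011111111010 (18 bits)


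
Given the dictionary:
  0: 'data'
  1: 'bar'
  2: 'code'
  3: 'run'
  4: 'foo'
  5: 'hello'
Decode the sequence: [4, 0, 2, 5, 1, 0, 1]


Look up each index in the dictionary:
  4 -> 'foo'
  0 -> 'data'
  2 -> 'code'
  5 -> 'hello'
  1 -> 'bar'
  0 -> 'data'
  1 -> 'bar'

Decoded: "foo data code hello bar data bar"


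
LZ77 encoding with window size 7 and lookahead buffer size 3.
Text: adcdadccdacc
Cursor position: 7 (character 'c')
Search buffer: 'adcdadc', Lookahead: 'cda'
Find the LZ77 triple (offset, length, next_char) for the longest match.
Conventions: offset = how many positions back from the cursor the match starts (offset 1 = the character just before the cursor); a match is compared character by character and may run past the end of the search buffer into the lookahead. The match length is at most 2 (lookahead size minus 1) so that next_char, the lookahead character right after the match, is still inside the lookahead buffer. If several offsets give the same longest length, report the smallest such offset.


Try each offset into the search buffer:
  offset=1 (pos 6, char 'c'): match length 1
  offset=2 (pos 5, char 'd'): match length 0
  offset=3 (pos 4, char 'a'): match length 0
  offset=4 (pos 3, char 'd'): match length 0
  offset=5 (pos 2, char 'c'): match length 2
  offset=6 (pos 1, char 'd'): match length 0
  offset=7 (pos 0, char 'a'): match length 0
Longest match has length 2 at offset 5.
next_char = character at position 7 + 2 = 9 -> 'a'

Best match: offset=5, length=2 (matching 'cd' starting at position 2)
LZ77 triple: (5, 2, 'a')


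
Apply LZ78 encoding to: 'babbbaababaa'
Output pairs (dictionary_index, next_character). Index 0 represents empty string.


LZ78 encoding steps:
Dictionary: {0: ''}
Step 1: w='' (idx 0), next='b' -> output (0, 'b'), add 'b' as idx 1
Step 2: w='' (idx 0), next='a' -> output (0, 'a'), add 'a' as idx 2
Step 3: w='b' (idx 1), next='b' -> output (1, 'b'), add 'bb' as idx 3
Step 4: w='b' (idx 1), next='a' -> output (1, 'a'), add 'ba' as idx 4
Step 5: w='a' (idx 2), next='b' -> output (2, 'b'), add 'ab' as idx 5
Step 6: w='ab' (idx 5), next='a' -> output (5, 'a'), add 'aba' as idx 6
Step 7: w='a' (idx 2), end of input -> output (2, '')


Encoded: [(0, 'b'), (0, 'a'), (1, 'b'), (1, 'a'), (2, 'b'), (5, 'a'), (2, '')]


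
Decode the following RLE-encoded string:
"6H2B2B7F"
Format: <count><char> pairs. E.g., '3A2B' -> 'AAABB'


Expanding each <count><char> pair:
  6H -> 'HHHHHH'
  2B -> 'BB'
  2B -> 'BB'
  7F -> 'FFFFFFF'

Decoded = HHHHHHBBBBFFFFFFF


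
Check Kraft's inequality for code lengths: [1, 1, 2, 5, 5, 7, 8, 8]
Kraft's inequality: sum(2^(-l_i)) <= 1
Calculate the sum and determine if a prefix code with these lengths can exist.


Sum = 2^(-1) + 2^(-1) + 2^(-2) + 2^(-5) + 2^(-5) + 2^(-7) + 2^(-8) + 2^(-8)
    = 0.5 + 0.5 + 0.25 + 0.03125 + 0.03125 + 0.0078125 + 0.00390625 + 0.00390625
    = 340/256 = 1.328125
Since 1.328125 > 1, Kraft's inequality is NOT satisfied.
A prefix code with these lengths CANNOT exist.

Kraft sum = 1.328125. Not satisfied.


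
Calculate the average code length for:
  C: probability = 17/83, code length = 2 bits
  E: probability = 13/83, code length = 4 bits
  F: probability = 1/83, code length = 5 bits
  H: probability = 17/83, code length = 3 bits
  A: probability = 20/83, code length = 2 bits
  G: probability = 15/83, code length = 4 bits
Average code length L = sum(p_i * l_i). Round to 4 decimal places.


Weighted contributions p_i * l_i:
  C: (17/83) * 2 = 34/83
  E: (13/83) * 4 = 52/83
  F: (1/83) * 5 = 5/83
  H: (17/83) * 3 = 51/83
  A: (20/83) * 2 = 40/83
  G: (15/83) * 4 = 60/83
Sum = (34 + 52 + 5 + 51 + 40 + 60)/83 = 242/83

L = 242/83 = 2.9157 bits/symbol


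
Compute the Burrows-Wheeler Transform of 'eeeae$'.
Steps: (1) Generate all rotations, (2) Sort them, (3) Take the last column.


Rotations (sorted):
  0: $eeeae -> last char: e
  1: ae$eee -> last char: e
  2: e$eeea -> last char: a
  3: eae$ee -> last char: e
  4: eeae$e -> last char: e
  5: eeeae$ -> last char: $


BWT = eeaee$


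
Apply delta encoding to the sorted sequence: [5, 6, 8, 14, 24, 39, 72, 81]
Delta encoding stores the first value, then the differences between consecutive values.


First value: 5
Deltas:
  6 - 5 = 1
  8 - 6 = 2
  14 - 8 = 6
  24 - 14 = 10
  39 - 24 = 15
  72 - 39 = 33
  81 - 72 = 9


Delta encoded: [5, 1, 2, 6, 10, 15, 33, 9]


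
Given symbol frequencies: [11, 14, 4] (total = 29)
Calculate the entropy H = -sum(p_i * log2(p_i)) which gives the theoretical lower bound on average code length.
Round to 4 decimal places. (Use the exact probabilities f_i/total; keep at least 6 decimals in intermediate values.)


Per-symbol terms -p_i * log2(p_i) with p_i = f_i/29:
  p = 11/29 = 0.379310: log2(p) = -1.398549, -p*log2(p) = 0.530484
  p = 14/29 = 0.482759: log2(p) = -1.050626, -p*log2(p) = 0.507199
  p = 4/29 = 0.137931: log2(p) = -2.857981, -p*log2(p) = 0.394204
H = 0.530484 + 0.507199 + 0.394204 = 1.431887

H = 1.4319 bits/symbol


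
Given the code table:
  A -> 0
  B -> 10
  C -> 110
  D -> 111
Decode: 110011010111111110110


Decoding:
110 -> C
0 -> A
110 -> C
10 -> B
111 -> D
111 -> D
110 -> C
110 -> C


Result: CACBDDCC


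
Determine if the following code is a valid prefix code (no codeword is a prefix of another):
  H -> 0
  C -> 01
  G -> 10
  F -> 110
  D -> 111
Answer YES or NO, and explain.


Checking each pair (does one codeword prefix another?):
  H='0' vs C='01': prefix -- VIOLATION

NO -- this is NOT a valid prefix code. H (0) is a prefix of C (01).


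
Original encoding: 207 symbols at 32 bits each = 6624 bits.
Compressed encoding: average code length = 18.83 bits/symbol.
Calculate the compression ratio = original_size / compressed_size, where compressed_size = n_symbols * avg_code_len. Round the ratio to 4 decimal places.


original_size = n_symbols * orig_bits = 207 * 32 = 6624 bits
compressed_size = n_symbols * avg_code_len = 207 * 18.83 = 3897.81 bits
ratio = original_size / compressed_size = 6624 / 3897.81 = 1.6994

Compression ratio = 1.6994


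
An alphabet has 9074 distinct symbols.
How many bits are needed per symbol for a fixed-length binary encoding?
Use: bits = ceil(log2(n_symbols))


log2(9074) = 13.1475
Bracket: 2^13 = 8192 < 9074 <= 2^14 = 16384
So ceil(log2(9074)) = 14

bits = ceil(log2(9074)) = ceil(13.1475) = 14 bits


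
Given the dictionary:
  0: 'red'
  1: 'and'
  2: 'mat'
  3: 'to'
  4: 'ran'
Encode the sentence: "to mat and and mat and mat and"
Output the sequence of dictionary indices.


Look up each word in the dictionary:
  'to' -> 3
  'mat' -> 2
  'and' -> 1
  'and' -> 1
  'mat' -> 2
  'and' -> 1
  'mat' -> 2
  'and' -> 1

Encoded: [3, 2, 1, 1, 2, 1, 2, 1]


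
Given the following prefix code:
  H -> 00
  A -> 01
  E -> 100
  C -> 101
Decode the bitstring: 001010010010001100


Decoding step by step:
Bits 00 -> H
Bits 101 -> C
Bits 00 -> H
Bits 100 -> E
Bits 100 -> E
Bits 01 -> A
Bits 100 -> E


Decoded message: HCHEEAE


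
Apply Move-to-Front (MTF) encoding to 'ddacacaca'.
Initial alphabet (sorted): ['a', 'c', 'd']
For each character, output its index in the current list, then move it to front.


MTF encoding:
'd': index 2 in ['a', 'c', 'd'] -> ['d', 'a', 'c']
'd': index 0 in ['d', 'a', 'c'] -> ['d', 'a', 'c']
'a': index 1 in ['d', 'a', 'c'] -> ['a', 'd', 'c']
'c': index 2 in ['a', 'd', 'c'] -> ['c', 'a', 'd']
'a': index 1 in ['c', 'a', 'd'] -> ['a', 'c', 'd']
'c': index 1 in ['a', 'c', 'd'] -> ['c', 'a', 'd']
'a': index 1 in ['c', 'a', 'd'] -> ['a', 'c', 'd']
'c': index 1 in ['a', 'c', 'd'] -> ['c', 'a', 'd']
'a': index 1 in ['c', 'a', 'd'] -> ['a', 'c', 'd']


Output: [2, 0, 1, 2, 1, 1, 1, 1, 1]


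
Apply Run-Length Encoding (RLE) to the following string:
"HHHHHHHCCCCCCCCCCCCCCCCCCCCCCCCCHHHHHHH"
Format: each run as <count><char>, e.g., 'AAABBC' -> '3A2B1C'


Scanning runs left to right:
  i=0: run of 'H' x 7 -> '7H'
  i=7: run of 'C' x 25 -> '25C'
  i=32: run of 'H' x 7 -> '7H'

RLE = 7H25C7H


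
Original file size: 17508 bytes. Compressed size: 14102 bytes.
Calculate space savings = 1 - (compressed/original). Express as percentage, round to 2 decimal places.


ratio = compressed/original = 14102/17508 = 0.80546
savings = 1 - ratio = 1 - 0.80546 = 0.19454
as a percentage: 0.19454 * 100 = 19.45%

Space savings = 1 - 14102/17508 = 19.45%


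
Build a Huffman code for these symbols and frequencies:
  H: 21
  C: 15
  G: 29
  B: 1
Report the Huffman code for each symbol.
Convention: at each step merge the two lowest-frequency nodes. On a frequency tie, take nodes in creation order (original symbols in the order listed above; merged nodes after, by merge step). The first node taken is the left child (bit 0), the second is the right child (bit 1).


Huffman tree construction:
Step 1: Merge B(1) + C(15) = 16
Step 2: Merge (B+C)(16) + H(21) = 37
Step 3: Merge G(29) + ((B+C)+H)(37) = 66
Read each symbol's code off the tree from the root (left child = 0, right child = 1).

Codes:
  H: 11 (length 2)
  C: 101 (length 3)
  G: 0 (length 1)
  B: 100 (length 3)
Average code length: 119/66 = 1.8030 bits/symbol


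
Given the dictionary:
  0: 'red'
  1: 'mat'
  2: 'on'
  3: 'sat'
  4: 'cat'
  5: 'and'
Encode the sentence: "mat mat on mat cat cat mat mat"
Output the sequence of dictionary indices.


Look up each word in the dictionary:
  'mat' -> 1
  'mat' -> 1
  'on' -> 2
  'mat' -> 1
  'cat' -> 4
  'cat' -> 4
  'mat' -> 1
  'mat' -> 1

Encoded: [1, 1, 2, 1, 4, 4, 1, 1]


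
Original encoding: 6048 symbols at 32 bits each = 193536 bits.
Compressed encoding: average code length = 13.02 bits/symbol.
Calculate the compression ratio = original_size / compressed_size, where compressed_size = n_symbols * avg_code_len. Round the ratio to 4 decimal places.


original_size = n_symbols * orig_bits = 6048 * 32 = 193536 bits
compressed_size = n_symbols * avg_code_len = 6048 * 13.02 = 78744.96 bits
ratio = original_size / compressed_size = 193536 / 78744.96 = 2.4578

Compression ratio = 2.4578


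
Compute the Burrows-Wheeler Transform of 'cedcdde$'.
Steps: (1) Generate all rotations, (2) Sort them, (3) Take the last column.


Rotations (sorted):
  0: $cedcdde -> last char: e
  1: cdde$ced -> last char: d
  2: cedcdde$ -> last char: $
  3: dcdde$ce -> last char: e
  4: dde$cedc -> last char: c
  5: de$cedcd -> last char: d
  6: e$cedcdd -> last char: d
  7: edcdde$c -> last char: c


BWT = ed$ecddc


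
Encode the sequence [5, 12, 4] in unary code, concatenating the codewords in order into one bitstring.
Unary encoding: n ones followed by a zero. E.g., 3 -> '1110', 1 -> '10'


Encode each number as n ones followed by a terminating 0:
  5 -> 111110 (6 bits)
  12 -> 1111111111110 (13 bits)
  4 -> 11110 (5 bits)
Total length = 6 + 13 + 5 = 24 bits.

Unary([5, 12, 4]) = 111110111111111111011110 (24 bits)


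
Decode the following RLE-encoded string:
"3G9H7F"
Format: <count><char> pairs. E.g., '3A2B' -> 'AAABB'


Expanding each <count><char> pair:
  3G -> 'GGG'
  9H -> 'HHHHHHHHH'
  7F -> 'FFFFFFF'

Decoded = GGGHHHHHHHHHFFFFFFF


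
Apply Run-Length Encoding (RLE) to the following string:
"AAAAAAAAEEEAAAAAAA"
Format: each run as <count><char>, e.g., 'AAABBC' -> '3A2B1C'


Scanning runs left to right:
  i=0: run of 'A' x 8 -> '8A'
  i=8: run of 'E' x 3 -> '3E'
  i=11: run of 'A' x 7 -> '7A'

RLE = 8A3E7A


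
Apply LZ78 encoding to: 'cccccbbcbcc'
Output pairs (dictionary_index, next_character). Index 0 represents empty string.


LZ78 encoding steps:
Dictionary: {0: ''}
Step 1: w='' (idx 0), next='c' -> output (0, 'c'), add 'c' as idx 1
Step 2: w='c' (idx 1), next='c' -> output (1, 'c'), add 'cc' as idx 2
Step 3: w='cc' (idx 2), next='b' -> output (2, 'b'), add 'ccb' as idx 3
Step 4: w='' (idx 0), next='b' -> output (0, 'b'), add 'b' as idx 4
Step 5: w='c' (idx 1), next='b' -> output (1, 'b'), add 'cb' as idx 5
Step 6: w='cc' (idx 2), end of input -> output (2, '')


Encoded: [(0, 'c'), (1, 'c'), (2, 'b'), (0, 'b'), (1, 'b'), (2, '')]


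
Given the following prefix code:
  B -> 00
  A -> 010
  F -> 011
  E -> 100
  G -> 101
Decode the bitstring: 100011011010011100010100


Decoding step by step:
Bits 100 -> E
Bits 011 -> F
Bits 011 -> F
Bits 010 -> A
Bits 011 -> F
Bits 100 -> E
Bits 010 -> A
Bits 100 -> E


Decoded message: EFFAFEAE


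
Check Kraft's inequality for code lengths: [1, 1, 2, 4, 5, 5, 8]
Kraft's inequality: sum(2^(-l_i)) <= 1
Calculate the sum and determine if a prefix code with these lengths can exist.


Sum = 2^(-1) + 2^(-1) + 2^(-2) + 2^(-4) + 2^(-5) + 2^(-5) + 2^(-8)
    = 0.5 + 0.5 + 0.25 + 0.0625 + 0.03125 + 0.03125 + 0.00390625
    = 353/256 = 1.37890625
Since 1.37890625 > 1, Kraft's inequality is NOT satisfied.
A prefix code with these lengths CANNOT exist.

Kraft sum = 1.37890625. Not satisfied.


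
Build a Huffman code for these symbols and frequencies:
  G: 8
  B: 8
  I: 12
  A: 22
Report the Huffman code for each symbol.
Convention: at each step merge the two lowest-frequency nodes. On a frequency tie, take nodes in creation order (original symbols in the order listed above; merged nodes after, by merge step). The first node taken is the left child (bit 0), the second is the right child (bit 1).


Huffman tree construction:
Step 1: Merge G(8) + B(8) = 16
Step 2: Merge I(12) + (G+B)(16) = 28
Step 3: Merge A(22) + (I+(G+B))(28) = 50
Read each symbol's code off the tree from the root (left child = 0, right child = 1).

Codes:
  G: 110 (length 3)
  B: 111 (length 3)
  I: 10 (length 2)
  A: 0 (length 1)
Average code length: 94/50 = 1.8800 bits/symbol


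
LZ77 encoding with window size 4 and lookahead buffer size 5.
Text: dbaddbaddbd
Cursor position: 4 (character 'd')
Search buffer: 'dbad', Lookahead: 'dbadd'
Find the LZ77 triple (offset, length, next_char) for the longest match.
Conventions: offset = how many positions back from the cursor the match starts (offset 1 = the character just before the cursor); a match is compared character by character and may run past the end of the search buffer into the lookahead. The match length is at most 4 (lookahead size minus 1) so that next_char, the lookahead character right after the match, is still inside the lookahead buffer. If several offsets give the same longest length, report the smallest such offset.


Try each offset into the search buffer:
  offset=1 (pos 3, char 'd'): match length 1
  offset=2 (pos 2, char 'a'): match length 0
  offset=3 (pos 1, char 'b'): match length 0
  offset=4 (pos 0, char 'd'): match length 4
Longest match has length 4 at offset 4.
next_char = character at position 4 + 4 = 8 -> 'd'

Best match: offset=4, length=4 (matching 'dbad' starting at position 0)
LZ77 triple: (4, 4, 'd')


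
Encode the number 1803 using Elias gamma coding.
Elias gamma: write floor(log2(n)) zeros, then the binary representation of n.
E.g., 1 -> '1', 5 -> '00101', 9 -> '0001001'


num_bits = floor(log2(1803)) + 1 = 11
leading_zeros = num_bits - 1 = 10
binary(1803) = 11100001011

Elias gamma(1803) = '0000000000' + '11100001011' = 000000000011100001011 (21 bits)


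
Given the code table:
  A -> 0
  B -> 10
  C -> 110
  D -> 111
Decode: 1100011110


Decoding:
110 -> C
0 -> A
0 -> A
111 -> D
10 -> B


Result: CAADB


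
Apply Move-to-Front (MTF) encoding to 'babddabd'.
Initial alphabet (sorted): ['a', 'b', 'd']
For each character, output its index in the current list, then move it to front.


MTF encoding:
'b': index 1 in ['a', 'b', 'd'] -> ['b', 'a', 'd']
'a': index 1 in ['b', 'a', 'd'] -> ['a', 'b', 'd']
'b': index 1 in ['a', 'b', 'd'] -> ['b', 'a', 'd']
'd': index 2 in ['b', 'a', 'd'] -> ['d', 'b', 'a']
'd': index 0 in ['d', 'b', 'a'] -> ['d', 'b', 'a']
'a': index 2 in ['d', 'b', 'a'] -> ['a', 'd', 'b']
'b': index 2 in ['a', 'd', 'b'] -> ['b', 'a', 'd']
'd': index 2 in ['b', 'a', 'd'] -> ['d', 'b', 'a']


Output: [1, 1, 1, 2, 0, 2, 2, 2]


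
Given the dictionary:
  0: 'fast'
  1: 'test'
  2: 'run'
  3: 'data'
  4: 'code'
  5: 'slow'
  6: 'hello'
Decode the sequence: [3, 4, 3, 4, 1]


Look up each index in the dictionary:
  3 -> 'data'
  4 -> 'code'
  3 -> 'data'
  4 -> 'code'
  1 -> 'test'

Decoded: "data code data code test"


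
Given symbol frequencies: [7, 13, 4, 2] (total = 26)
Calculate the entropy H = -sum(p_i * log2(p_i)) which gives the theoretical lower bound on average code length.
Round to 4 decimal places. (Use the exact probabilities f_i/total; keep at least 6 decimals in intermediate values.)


Per-symbol terms -p_i * log2(p_i) with p_i = f_i/26:
  p = 7/26 = 0.269231: log2(p) = -1.893085, -p*log2(p) = 0.509677
  p = 13/26 = 0.500000: log2(p) = -1.000000, -p*log2(p) = 0.500000
  p = 4/26 = 0.153846: log2(p) = -2.700440, -p*log2(p) = 0.415452
  p = 2/26 = 0.076923: log2(p) = -3.700440, -p*log2(p) = 0.284649
H = 0.509677 + 0.500000 + 0.415452 + 0.284649 = 1.709778

H = 1.7098 bits/symbol


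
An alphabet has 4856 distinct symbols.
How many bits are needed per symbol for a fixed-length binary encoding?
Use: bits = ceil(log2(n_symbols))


log2(4856) = 12.2456
Bracket: 2^12 = 4096 < 4856 <= 2^13 = 8192
So ceil(log2(4856)) = 13

bits = ceil(log2(4856)) = ceil(12.2456) = 13 bits


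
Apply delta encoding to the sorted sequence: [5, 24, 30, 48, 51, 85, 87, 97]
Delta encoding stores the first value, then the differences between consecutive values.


First value: 5
Deltas:
  24 - 5 = 19
  30 - 24 = 6
  48 - 30 = 18
  51 - 48 = 3
  85 - 51 = 34
  87 - 85 = 2
  97 - 87 = 10


Delta encoded: [5, 19, 6, 18, 3, 34, 2, 10]


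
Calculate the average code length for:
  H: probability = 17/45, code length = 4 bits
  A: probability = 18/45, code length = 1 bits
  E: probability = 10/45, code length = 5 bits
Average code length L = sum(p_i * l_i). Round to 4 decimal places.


Weighted contributions p_i * l_i:
  H: (17/45) * 4 = 68/45
  A: (18/45) * 1 = 18/45
  E: (10/45) * 5 = 50/45
Sum = (68 + 18 + 50)/45 = 136/45

L = 136/45 = 3.0222 bits/symbol


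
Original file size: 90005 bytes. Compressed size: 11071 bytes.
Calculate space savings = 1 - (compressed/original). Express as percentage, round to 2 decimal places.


ratio = compressed/original = 11071/90005 = 0.123004
savings = 1 - ratio = 1 - 0.123004 = 0.876996
as a percentage: 0.876996 * 100 = 87.7%

Space savings = 1 - 11071/90005 = 87.7%


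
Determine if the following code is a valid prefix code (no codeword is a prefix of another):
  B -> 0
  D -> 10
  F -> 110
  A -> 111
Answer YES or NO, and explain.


Checking each pair (does one codeword prefix another?):
  B='0' vs D='10': no prefix
  B='0' vs F='110': no prefix
  B='0' vs A='111': no prefix
  D='10' vs B='0': no prefix
  D='10' vs F='110': no prefix
  D='10' vs A='111': no prefix
  F='110' vs B='0': no prefix
  F='110' vs D='10': no prefix
  F='110' vs A='111': no prefix
  A='111' vs B='0': no prefix
  A='111' vs D='10': no prefix
  A='111' vs F='110': no prefix
No violation found over all pairs.

YES -- this is a valid prefix code. No codeword is a prefix of any other codeword.


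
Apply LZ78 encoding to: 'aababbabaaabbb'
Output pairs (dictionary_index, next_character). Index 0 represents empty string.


LZ78 encoding steps:
Dictionary: {0: ''}
Step 1: w='' (idx 0), next='a' -> output (0, 'a'), add 'a' as idx 1
Step 2: w='a' (idx 1), next='b' -> output (1, 'b'), add 'ab' as idx 2
Step 3: w='ab' (idx 2), next='b' -> output (2, 'b'), add 'abb' as idx 3
Step 4: w='ab' (idx 2), next='a' -> output (2, 'a'), add 'aba' as idx 4
Step 5: w='a' (idx 1), next='a' -> output (1, 'a'), add 'aa' as idx 5
Step 6: w='' (idx 0), next='b' -> output (0, 'b'), add 'b' as idx 6
Step 7: w='b' (idx 6), next='b' -> output (6, 'b'), add 'bb' as idx 7


Encoded: [(0, 'a'), (1, 'b'), (2, 'b'), (2, 'a'), (1, 'a'), (0, 'b'), (6, 'b')]


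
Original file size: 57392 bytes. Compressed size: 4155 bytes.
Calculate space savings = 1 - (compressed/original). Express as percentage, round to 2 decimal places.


ratio = compressed/original = 4155/57392 = 0.072397
savings = 1 - ratio = 1 - 0.072397 = 0.927603
as a percentage: 0.927603 * 100 = 92.76%

Space savings = 1 - 4155/57392 = 92.76%


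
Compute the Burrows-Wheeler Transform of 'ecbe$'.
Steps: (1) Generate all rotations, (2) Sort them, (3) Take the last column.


Rotations (sorted):
  0: $ecbe -> last char: e
  1: be$ec -> last char: c
  2: cbe$e -> last char: e
  3: e$ecb -> last char: b
  4: ecbe$ -> last char: $


BWT = eceb$
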